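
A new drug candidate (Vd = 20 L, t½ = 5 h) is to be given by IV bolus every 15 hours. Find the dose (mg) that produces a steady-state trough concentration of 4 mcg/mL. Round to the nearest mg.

τ/t½ = 15/5 ≈ 3, so f = (1/2)^(15/5) ≈ 0.125000.
Cmin,ss = (D/Vd)·f/(1−f), so D = Cmin,ss·Vd·(1−f)/f.
D = 4 × 20 × (1−f)/f ≈ 4 × 20 × 7.00000 ≈ 560.00 mg.

560 mg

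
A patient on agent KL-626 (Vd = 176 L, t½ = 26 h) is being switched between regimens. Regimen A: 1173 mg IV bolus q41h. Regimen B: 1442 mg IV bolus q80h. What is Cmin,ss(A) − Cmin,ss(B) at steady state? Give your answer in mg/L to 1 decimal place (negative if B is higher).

Regimen A: f = (1/2)^(41/26) ≈ 0.3352; Cmin,ss = (1173/176)·f/(1−f) ≈ 3.360 mg/L.
Regimen B: f = (1/2)^(80/26) ≈ 0.1185; Cmin,ss = (1442/176)·f/(1−f) ≈ 1.101 mg/L.
Difference ≈ 3.360 − 1.101 ≈ 2.259 mg/L.

2.3 mg/L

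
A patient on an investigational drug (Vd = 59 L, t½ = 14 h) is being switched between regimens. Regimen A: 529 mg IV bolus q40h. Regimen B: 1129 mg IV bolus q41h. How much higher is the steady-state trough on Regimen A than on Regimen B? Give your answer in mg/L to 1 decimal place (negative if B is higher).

-1.5 mg/L

Regimen A: f = (1/2)^(40/14) ≈ 0.1380; Cmin,ss = (529/59)·f/(1−f) ≈ 1.435 mg/L.
Regimen B: f = (1/2)^(41/14) ≈ 0.1313; Cmin,ss = (1129/59)·f/(1−f) ≈ 2.892 mg/L.
Difference ≈ 1.435 − 2.892 ≈ -1.457 mg/L.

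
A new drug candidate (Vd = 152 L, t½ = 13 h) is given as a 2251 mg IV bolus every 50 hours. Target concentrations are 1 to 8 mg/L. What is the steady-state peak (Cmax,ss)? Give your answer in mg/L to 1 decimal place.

k = ln2/t½ = ln2/13 ≈ 0.053319 h⁻¹; fraction remaining f = e^(−kτ) = e^(−0.053319×50) ≈ 0.0695.
Accumulation ratio R = 1/(1 − f) ≈ 1/0.9305 ≈ 1.0747.
Single-dose peak C₀ = D/Vd = 2251/152 ≈ 14.809 mg/L.
Cmax,ss = C₀/(1 − f) ≈ 14.809/0.9305 ≈ 15.915 mg/L.
Peak 15.9 mg/L vs MTC 8 mg/L: exceeds toxic threshold.

15.9 mg/L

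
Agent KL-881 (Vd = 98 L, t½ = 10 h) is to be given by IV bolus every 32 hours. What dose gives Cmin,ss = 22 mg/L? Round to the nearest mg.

τ/t½ = 32/10 ≈ 3.2, so f = (1/2)^(32/10) ≈ 0.108819.
Cmin,ss = (D/Vd)·f/(1−f), so D = Cmin,ss·Vd·(1−f)/f.
D = 22 × 98 × (1−f)/f ≈ 22 × 98 × 8.18957 ≈ 17656.71 mg.

17657 mg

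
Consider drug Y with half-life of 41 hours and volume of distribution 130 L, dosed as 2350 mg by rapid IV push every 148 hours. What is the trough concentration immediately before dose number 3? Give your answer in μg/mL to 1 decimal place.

1.6 μg/mL

f = (1/2)^(τ/t½) = (1/2)^(148/41) ≈ 0.0819.
C₀ = D/Vd = 2350/130 ≈ 18.077 μg/mL.
Before the 3rd dose, 2 doses have been given. Superposition: Cmin = C₀·(f + f²).
≈ 18.077 × (0.0819 + 0.0067) ≈ 18.077 × 0.0886 ≈ 1.602 μg/mL.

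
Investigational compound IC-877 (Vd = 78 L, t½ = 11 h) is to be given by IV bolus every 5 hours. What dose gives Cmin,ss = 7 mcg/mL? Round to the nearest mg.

τ/t½ = 5/11 ≈ 0.45455, so f = (1/2)^(5/11) ≈ 0.729740.
Cmin,ss = (D/Vd)·f/(1−f), so D = Cmin,ss·Vd·(1−f)/f.
D = 7 × 78 × (1−f)/f ≈ 7 × 78 × 0.37035 ≈ 202.21 mg.

202 mg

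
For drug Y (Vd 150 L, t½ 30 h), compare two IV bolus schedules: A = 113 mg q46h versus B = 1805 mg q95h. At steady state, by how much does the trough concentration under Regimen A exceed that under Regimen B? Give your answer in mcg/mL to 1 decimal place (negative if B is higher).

Regimen A: f = (1/2)^(46/30) ≈ 0.3455; Cmin,ss = (113/150)·f/(1−f) ≈ 0.398 mcg/mL.
Regimen B: f = (1/2)^(95/30) ≈ 0.1114; Cmin,ss = (1805/150)·f/(1−f) ≈ 1.509 mcg/mL.
Difference ≈ 0.398 − 1.509 ≈ -1.111 mcg/mL.

-1.1 mcg/mL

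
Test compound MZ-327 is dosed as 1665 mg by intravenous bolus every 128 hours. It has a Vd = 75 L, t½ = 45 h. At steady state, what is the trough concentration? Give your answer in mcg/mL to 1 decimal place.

3.6 mcg/mL

Over one 128-h interval, 128/45 ≈ 2.8444 half-lives elapse, leaving f ≈ 0.1392 of each dose.
Single-dose peak C₀ = D/Vd = 1665/75 ≈ 22.200 mcg/mL.
Steady-state trough Cmin,ss = C₀·f/(1−f) ≈ 22.200 × 0.1392/0.8608 ≈ 3.590 mcg/mL.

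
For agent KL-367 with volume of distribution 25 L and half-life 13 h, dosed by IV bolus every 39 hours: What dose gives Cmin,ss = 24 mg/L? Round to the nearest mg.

4200 mg

τ/t½ = 39/13 ≈ 3, so f = (1/2)^(39/13) ≈ 0.125000.
Cmin,ss = (D/Vd)·f/(1−f), so D = Cmin,ss·Vd·(1−f)/f.
D = 24 × 25 × (1−f)/f ≈ 24 × 25 × 7.00000 ≈ 4200.00 mg.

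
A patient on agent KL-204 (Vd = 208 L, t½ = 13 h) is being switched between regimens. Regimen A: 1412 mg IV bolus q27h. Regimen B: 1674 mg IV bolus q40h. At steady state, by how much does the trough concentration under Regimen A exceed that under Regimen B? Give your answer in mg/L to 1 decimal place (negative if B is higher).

Regimen A: f = (1/2)^(27/13) ≈ 0.2370; Cmin,ss = (1412/208)·f/(1−f) ≈ 2.109 mg/L.
Regimen B: f = (1/2)^(40/13) ≈ 0.1185; Cmin,ss = (1674/208)·f/(1−f) ≈ 1.082 mg/L.
Difference ≈ 2.109 − 1.082 ≈ 1.027 mg/L.

1.0 mg/L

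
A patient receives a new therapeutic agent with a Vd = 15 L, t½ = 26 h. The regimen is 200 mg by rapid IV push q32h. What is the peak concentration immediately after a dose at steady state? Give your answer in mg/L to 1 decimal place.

Over one 32-h interval, 32/26 ≈ 1.2308 half-lives elapse, leaving f ≈ 0.4261 of each dose.
Accumulation ratio R = 1/(1 − f) ≈ 1/0.5739 ≈ 1.7425.
Each bolus raises the concentration by D/Vd = 200/15 ≈ 13.333 mg/L.
Steady-state peak Cmax,ss = C₀·R ≈ 13.333 × 1.7425 ≈ 23.233 mg/L.

23.2 mg/L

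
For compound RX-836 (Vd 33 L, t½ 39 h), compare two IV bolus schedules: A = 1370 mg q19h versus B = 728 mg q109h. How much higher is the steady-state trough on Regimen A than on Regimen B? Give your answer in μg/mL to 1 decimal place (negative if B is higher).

99.6 μg/mL

Regimen A: f = (1/2)^(19/39) ≈ 0.7134; Cmin,ss = (1370/33)·f/(1−f) ≈ 103.339 μg/mL.
Regimen B: f = (1/2)^(109/39) ≈ 0.1441; Cmin,ss = (728/33)·f/(1−f) ≈ 3.714 μg/mL.
Difference ≈ 103.339 − 3.714 ≈ 99.625 μg/mL.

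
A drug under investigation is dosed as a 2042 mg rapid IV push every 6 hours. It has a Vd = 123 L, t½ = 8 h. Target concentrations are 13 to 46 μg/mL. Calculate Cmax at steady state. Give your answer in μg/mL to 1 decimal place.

41.0 μg/mL

k = ln2/t½ = ln2/8 ≈ 0.086643 h⁻¹; fraction remaining f = e^(−kτ) = e^(−0.086643×6) ≈ 0.5946.
Accumulation ratio R = 1/(1 − f) ≈ 1/0.4054 ≈ 2.4667.
Single-dose peak C₀ = D/Vd = 2042/123 ≈ 16.602 μg/mL.
Steady-state peak Cmax,ss = C₀·R ≈ 16.602 × 2.4667 ≈ 40.952 μg/mL.
Peak 41.0 μg/mL vs MTC 46 μg/mL: below toxic threshold.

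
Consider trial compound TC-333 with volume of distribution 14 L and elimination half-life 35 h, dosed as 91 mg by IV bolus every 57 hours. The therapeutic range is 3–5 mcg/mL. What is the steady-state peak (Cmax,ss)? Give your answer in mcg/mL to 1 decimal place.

9.6 mcg/mL

Over one 57-h interval, 57/35 ≈ 1.6286 half-lives elapse, leaving f ≈ 0.3234 of each dose.
Accumulation ratio R = 1/(1 − f) ≈ 1/0.6766 ≈ 1.4780.
Single-dose peak C₀ = D/Vd = 91/14 ≈ 6.500 mcg/mL.
Steady-state peak Cmax,ss = C₀·R ≈ 6.500 × 1.4780 ≈ 9.607 mcg/mL.
Peak 9.6 mcg/mL vs MTC 5 mcg/mL: exceeds toxic threshold.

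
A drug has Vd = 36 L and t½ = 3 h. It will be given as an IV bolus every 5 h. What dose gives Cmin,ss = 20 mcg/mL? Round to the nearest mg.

1566 mg

τ/t½ = 5/3 ≈ 1.6667, so f = (1/2)^(5/3) ≈ 0.314980.
Cmin,ss = (D/Vd)·f/(1−f), so D = Cmin,ss·Vd·(1−f)/f.
D = 20 × 36 × (1−f)/f ≈ 20 × 36 × 2.17480 ≈ 1565.86 mg.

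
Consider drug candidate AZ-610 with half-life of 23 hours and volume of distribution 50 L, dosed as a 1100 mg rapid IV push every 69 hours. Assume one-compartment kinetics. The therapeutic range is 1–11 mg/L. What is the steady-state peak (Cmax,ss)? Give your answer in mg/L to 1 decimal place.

25.1 mg/L

τ = 69 h = 3 half-lives, so f = (1/2)^3 = 0.125.
At steady state, R = 1/(1 − 0.125) = 8/7.
Single-dose peak C₀ = D/Vd = 1100/50 = 22 mg/L.
Steady-state peak Cmax,ss = C₀·R = 22 × 8/7 ≈ 25.143 mg/L.
Peak 25.1 mg/L vs MTC 11 mg/L: exceeds toxic threshold.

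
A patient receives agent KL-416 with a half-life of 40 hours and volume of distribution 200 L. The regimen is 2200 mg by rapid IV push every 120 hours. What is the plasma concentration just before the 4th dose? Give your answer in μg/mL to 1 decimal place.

1.6 μg/mL

f = (1/2)^(τ/t½) = (1/2)^(120/40) ≈ 0.1250.
C₀ = D/Vd = 2200/200 ≈ 11.000 μg/mL.
Before the 4th dose, 3 doses have been given. Superposition: Cmin = C₀·(f + f² + … + f^3).
≈ 11.000 × (0.1250 + 0.0156 + 0.0020) ≈ 11.000 × 0.1426 ≈ 1.569 μg/mL.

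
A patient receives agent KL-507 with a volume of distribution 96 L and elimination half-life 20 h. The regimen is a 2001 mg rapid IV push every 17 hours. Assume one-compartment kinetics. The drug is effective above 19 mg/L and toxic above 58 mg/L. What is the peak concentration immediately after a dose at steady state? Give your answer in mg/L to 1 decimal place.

k = ln2/t½ = ln2/20 ≈ 0.034657 h⁻¹; fraction remaining f = e^(−kτ) = e^(−0.034657×17) ≈ 0.5548.
At steady state, accumulation factor R = 1/(1 − e^(−kτ)) ≈ 2.2462.
Each bolus raises the concentration by D/Vd = 2001/96 ≈ 20.844 mg/L.
Cmax,ss = C₀/(1 − f) ≈ 20.844/0.4452 ≈ 46.819 mg/L.
Peak 46.8 mg/L vs MTC 58 mg/L: below toxic threshold.

46.8 mg/L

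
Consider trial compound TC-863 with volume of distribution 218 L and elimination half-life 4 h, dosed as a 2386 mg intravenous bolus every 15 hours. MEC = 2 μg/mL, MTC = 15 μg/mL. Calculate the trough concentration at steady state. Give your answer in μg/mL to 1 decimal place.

k = ln2/t½ = ln2/4 ≈ 0.173287 h⁻¹; fraction remaining f = e^(−kτ) = e^(−0.173287×15) ≈ 0.0743.
Accumulation ratio R = 1/(1 − f) ≈ 1/0.9257 ≈ 1.0803.
Single-dose peak C₀ = D/Vd = 2386/218 ≈ 10.945 μg/mL.
Cmax,ss = C₀/(1 − f) ≈ 10.945/0.9257 ≈ 11.823 μg/mL.
Steady-state trough Cmin,ss = Cmax,ss·f ≈ 11.823 × 0.0743 ≈ 0.878 μg/mL.
Trough 0.9 μg/mL vs MEC 2 μg/mL: subtherapeutic.

0.9 μg/mL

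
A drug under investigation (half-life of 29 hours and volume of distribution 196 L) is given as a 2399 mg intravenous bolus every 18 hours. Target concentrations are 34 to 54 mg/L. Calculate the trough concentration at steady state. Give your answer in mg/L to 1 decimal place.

22.8 mg/L

τ/t½ = 18/29 ≈ 0.62069, so fraction remaining f = (1/2)^(18/29) ≈ 0.6504.
Each bolus raises the concentration by D/Vd = 2399/196 ≈ 12.240 mg/L.
Steady-state trough Cmin,ss = C₀·f/(1−f) ≈ 12.240 × 0.6504/0.3496 ≈ 22.771 mg/L.
Trough 22.8 mg/L vs MEC 34 mg/L: subtherapeutic.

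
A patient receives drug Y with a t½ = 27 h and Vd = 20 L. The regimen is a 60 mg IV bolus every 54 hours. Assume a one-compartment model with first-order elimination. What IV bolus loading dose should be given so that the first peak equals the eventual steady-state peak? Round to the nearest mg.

80 mg

f = (1/2)^(54/27) ≈ 0.250000; accumulation ratio R = 1/(1−f) ≈ 1.33333.
Loading dose to hit Cmax,ss on first dose: D_load = D_maint·R ≈ 60 × 1.33333 ≈ 80.00 mg.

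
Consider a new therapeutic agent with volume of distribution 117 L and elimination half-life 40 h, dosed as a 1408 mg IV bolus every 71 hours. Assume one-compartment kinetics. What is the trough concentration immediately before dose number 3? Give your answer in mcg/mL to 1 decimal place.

4.5 mcg/mL

f = (1/2)^(τ/t½) = (1/2)^(71/40) ≈ 0.2922.
C₀ = D/Vd = 1408/117 ≈ 12.034 mcg/mL.
Before the 3rd dose, 2 doses have been given. Superposition: Cmin = C₀·(f + f²).
≈ 12.034 × (0.2922 + 0.0854) ≈ 12.034 × 0.3776 ≈ 4.544 mcg/mL.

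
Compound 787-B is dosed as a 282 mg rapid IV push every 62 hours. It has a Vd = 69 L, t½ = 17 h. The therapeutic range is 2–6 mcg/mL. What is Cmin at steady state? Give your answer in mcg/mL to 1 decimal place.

0.4 mcg/mL

k = ln2/t½ = ln2/17 ≈ 0.040773 h⁻¹; fraction remaining f = e^(−kτ) = e^(−0.040773×62) ≈ 0.0798.
At steady state, accumulation factor R = 1/(1 − e^(−kτ)) ≈ 1.0867.
Single-dose peak C₀ = D/Vd = 282/69 ≈ 4.087 mcg/mL.
Steady-state peak Cmax,ss = C₀·R ≈ 4.087 × 1.0867 ≈ 4.441 mcg/mL.
Steady-state trough Cmin,ss = Cmax,ss·f ≈ 4.441 × 0.0798 ≈ 0.354 mcg/mL.
Trough 0.4 mcg/mL vs MEC 2 mcg/mL: subtherapeutic.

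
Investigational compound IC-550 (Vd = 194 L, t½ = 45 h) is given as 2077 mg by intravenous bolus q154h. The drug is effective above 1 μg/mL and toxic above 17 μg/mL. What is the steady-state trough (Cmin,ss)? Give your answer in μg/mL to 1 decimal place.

1.1 μg/mL

τ/t½ = 154/45 ≈ 3.4222, so fraction remaining f = (1/2)^(154/45) ≈ 0.0933.
At steady state, accumulation factor R = 1/(1 − e^(−kτ)) ≈ 1.1029.
Each bolus raises the concentration by D/Vd = 2077/194 ≈ 10.706 μg/mL.
Steady-state peak Cmax,ss = C₀·R ≈ 10.706 × 1.1029 ≈ 11.808 μg/mL.
Steady-state trough Cmin,ss = Cmax,ss·f ≈ 11.808 × 0.0933 ≈ 1.102 μg/mL.
Trough 1.1 μg/mL vs MEC 1 μg/mL: adequate.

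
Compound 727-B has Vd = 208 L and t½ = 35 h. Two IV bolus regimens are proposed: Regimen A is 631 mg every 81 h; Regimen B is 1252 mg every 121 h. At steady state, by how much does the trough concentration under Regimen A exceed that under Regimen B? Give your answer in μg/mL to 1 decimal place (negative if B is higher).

0.2 μg/mL

Regimen A: f = (1/2)^(81/35) ≈ 0.2011; Cmin,ss = (631/208)·f/(1−f) ≈ 0.764 μg/mL.
Regimen B: f = (1/2)^(121/35) ≈ 0.0911; Cmin,ss = (1252/208)·f/(1−f) ≈ 0.603 μg/mL.
Difference ≈ 0.764 − 0.603 ≈ 0.161 μg/mL.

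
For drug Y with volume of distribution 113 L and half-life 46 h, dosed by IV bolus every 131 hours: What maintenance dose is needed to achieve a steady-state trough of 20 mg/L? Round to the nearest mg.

τ/t½ = 131/46 ≈ 2.8478, so f = (1/2)^(131/46) ≈ 0.138905.
Cmin,ss = (D/Vd)·f/(1−f), so D = Cmin,ss·Vd·(1−f)/f.
D = 20 × 113 × (1−f)/f ≈ 20 × 113 × 6.19916 ≈ 14010.10 mg.

14010 mg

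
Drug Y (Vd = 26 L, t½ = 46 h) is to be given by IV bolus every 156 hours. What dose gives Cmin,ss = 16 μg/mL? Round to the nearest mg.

τ/t½ = 156/46 ≈ 3.3913, so f = (1/2)^(156/46) ≈ 0.095305.
Cmin,ss = (D/Vd)·f/(1−f), so D = Cmin,ss·Vd·(1−f)/f.
D = 16 × 26 × (1−f)/f ≈ 16 × 26 × 9.49263 ≈ 3948.93 mg.

3949 mg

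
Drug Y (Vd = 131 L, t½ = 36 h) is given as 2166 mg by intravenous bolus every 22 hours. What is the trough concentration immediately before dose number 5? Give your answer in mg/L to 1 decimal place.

25.6 mg/L

f = (1/2)^(τ/t½) = (1/2)^(22/36) ≈ 0.6547.
C₀ = D/Vd = 2166/131 ≈ 16.534 mg/L.
Before the 5th dose, 4 doses have been given. Superposition: Cmin = C₀·(f + f² + … + f^4).
≈ 16.534 × (0.6547 + 0.4286 + 0.2806 + 0.1837) ≈ 16.534 × 1.5476 ≈ 25.588 mg/L.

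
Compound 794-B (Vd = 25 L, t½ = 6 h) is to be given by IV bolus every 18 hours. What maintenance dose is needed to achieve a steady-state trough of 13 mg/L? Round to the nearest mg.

τ/t½ = 18/6 ≈ 3, so f = (1/2)^(18/6) ≈ 0.125000.
Cmin,ss = (D/Vd)·f/(1−f), so D = Cmin,ss·Vd·(1−f)/f.
D = 13 × 25 × (1−f)/f ≈ 13 × 25 × 7.00000 ≈ 2275.00 mg.

2275 mg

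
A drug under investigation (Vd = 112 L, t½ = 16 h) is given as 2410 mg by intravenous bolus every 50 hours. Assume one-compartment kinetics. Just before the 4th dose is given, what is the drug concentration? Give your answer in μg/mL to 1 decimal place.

f = (1/2)^(τ/t½) = (1/2)^(50/16) ≈ 0.1146.
C₀ = D/Vd = 2410/112 ≈ 21.518 μg/mL.
Before the 4th dose, 3 doses have been given. Superposition: Cmin = C₀·(f + f² + … + f^3).
≈ 21.518 × (0.1146 + 0.0131 + 0.0015) ≈ 21.518 × 0.1292 ≈ 2.780 μg/mL.

2.8 μg/mL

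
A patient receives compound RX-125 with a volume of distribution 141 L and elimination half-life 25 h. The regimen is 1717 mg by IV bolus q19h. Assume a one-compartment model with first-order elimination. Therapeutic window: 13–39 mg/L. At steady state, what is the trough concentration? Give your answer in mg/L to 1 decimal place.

17.6 mg/L

τ/t½ = 19/25 ≈ 0.76, so fraction remaining f = (1/2)^(19/25) ≈ 0.5905.
Each bolus raises the concentration by D/Vd = 1717/141 ≈ 12.177 mg/L.
Steady-state trough Cmin,ss = C₀·f/(1−f) ≈ 12.177 × 0.5905/0.4095 ≈ 17.559 mg/L.
Trough 17.6 mg/L vs MEC 13 mg/L: adequate.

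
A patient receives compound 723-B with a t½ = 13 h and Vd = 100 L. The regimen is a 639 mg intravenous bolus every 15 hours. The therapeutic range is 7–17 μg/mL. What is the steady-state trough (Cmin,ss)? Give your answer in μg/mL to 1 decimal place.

5.2 μg/mL

τ/t½ = 15/13 ≈ 1.1538, so fraction remaining f = (1/2)^(15/13) ≈ 0.4494.
At steady state, accumulation factor R = 1/(1 − e^(−kτ)) ≈ 1.8162.
Each bolus raises the concentration by D/Vd = 639/100 ≈ 6.390 μg/mL.
Steady-state peak Cmax,ss = C₀·R ≈ 6.390 × 1.8162 ≈ 11.606 μg/mL.
Steady-state trough Cmin,ss = Cmax,ss·f ≈ 11.606 × 0.4494 ≈ 5.216 μg/mL.
Trough 5.2 μg/mL vs MEC 7 μg/mL: subtherapeutic.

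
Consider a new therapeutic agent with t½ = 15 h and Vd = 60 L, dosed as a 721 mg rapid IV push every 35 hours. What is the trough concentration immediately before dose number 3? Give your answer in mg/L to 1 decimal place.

f = (1/2)^(τ/t½) = (1/2)^(35/15) ≈ 0.1984.
C₀ = D/Vd = 721/60 ≈ 12.017 mg/L.
Before the 3rd dose, 2 doses have been given. Superposition: Cmin = C₀·(f + f²).
≈ 12.017 × (0.1984 + 0.0394) ≈ 12.017 × 0.2378 ≈ 2.858 mg/L.

2.9 mg/L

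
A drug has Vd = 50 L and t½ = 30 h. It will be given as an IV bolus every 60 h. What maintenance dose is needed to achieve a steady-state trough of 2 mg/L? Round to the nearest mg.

300 mg

τ/t½ = 60/30 ≈ 2, so f = (1/2)^(60/30) ≈ 0.250000.
Cmin,ss = (D/Vd)·f/(1−f), so D = Cmin,ss·Vd·(1−f)/f.
D = 2 × 50 × (1−f)/f ≈ 2 × 50 × 3.00000 ≈ 300.00 mg.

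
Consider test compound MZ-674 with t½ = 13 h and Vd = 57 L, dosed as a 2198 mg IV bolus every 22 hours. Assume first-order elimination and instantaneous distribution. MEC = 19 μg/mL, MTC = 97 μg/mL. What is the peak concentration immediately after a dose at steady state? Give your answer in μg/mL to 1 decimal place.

τ/t½ = 22/13 ≈ 1.6923, so fraction remaining f = (1/2)^(22/13) ≈ 0.3094.
Accumulation ratio R = 1/(1 − f) ≈ 1/0.6906 ≈ 1.4480.
Single-dose peak C₀ = D/Vd = 2198/57 ≈ 38.561 μg/mL.
Steady-state peak Cmax,ss = C₀·R ≈ 38.561 × 1.4480 ≈ 55.836 μg/mL.
Peak 55.8 μg/mL vs MTC 97 μg/mL: below toxic threshold.

55.8 μg/mL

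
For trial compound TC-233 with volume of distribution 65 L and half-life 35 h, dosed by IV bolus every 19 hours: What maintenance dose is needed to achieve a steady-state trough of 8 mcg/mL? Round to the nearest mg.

238 mg

τ/t½ = 19/35 ≈ 0.54286, so f = (1/2)^(19/35) ≈ 0.686410.
Cmin,ss = (D/Vd)·f/(1−f), so D = Cmin,ss·Vd·(1−f)/f.
D = 8 × 65 × (1−f)/f ≈ 8 × 65 × 0.45686 ≈ 237.57 mg.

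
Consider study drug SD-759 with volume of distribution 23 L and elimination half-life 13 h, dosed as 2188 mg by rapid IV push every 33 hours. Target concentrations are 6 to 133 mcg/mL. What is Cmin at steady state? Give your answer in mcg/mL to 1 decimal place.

19.8 mcg/mL

k = ln2/t½ = ln2/13 ≈ 0.053319 h⁻¹; fraction remaining f = e^(−kτ) = e^(−0.053319×33) ≈ 0.1721.
At steady state, accumulation factor R = 1/(1 − e^(−kτ)) ≈ 1.2079.
Single-dose peak C₀ = D/Vd = 2188/23 ≈ 95.130 mcg/mL.
Steady-state peak Cmax,ss = C₀·R ≈ 95.130 × 1.2079 ≈ 114.908 mcg/mL.
One interval later, Cmin,ss = Cmax,ss·e^(−kτ) ≈ 114.908 × 0.1721 ≈ 19.776 mcg/mL.
Trough 19.8 mcg/mL vs MEC 6 mcg/mL: adequate.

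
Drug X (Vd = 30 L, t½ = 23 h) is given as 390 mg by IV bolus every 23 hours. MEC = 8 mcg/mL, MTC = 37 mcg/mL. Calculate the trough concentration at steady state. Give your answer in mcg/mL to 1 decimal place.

13.0 mcg/mL

τ = 23 h = 1 half-life, so f = (1/2)^1 = 0.5.
At steady state, R = 1/(1 − 0.5) = 2/1.
Single-dose peak C₀ = D/Vd = 390/30 = 13 mcg/mL.
Steady-state peak Cmax,ss = C₀·R = 13 × 2/1 ≈ 26.000 mcg/mL.
Steady-state trough Cmin,ss = Cmax,ss·f ≈ 26.000 × 0.5 ≈ 13.000 mcg/mL.
Trough 13.0 mcg/mL vs MEC 8 mcg/mL: adequate.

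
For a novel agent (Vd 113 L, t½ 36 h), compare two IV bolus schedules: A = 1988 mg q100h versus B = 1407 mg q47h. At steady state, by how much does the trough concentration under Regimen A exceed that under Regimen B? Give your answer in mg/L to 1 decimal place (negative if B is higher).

Regimen A: f = (1/2)^(100/36) ≈ 0.1458; Cmin,ss = (1988/113)·f/(1−f) ≈ 3.003 mg/L.
Regimen B: f = (1/2)^(47/36) ≈ 0.4046; Cmin,ss = (1407/113)·f/(1−f) ≈ 8.461 mg/L.
Difference ≈ 3.003 − 8.461 ≈ -5.458 mg/L.

-5.5 mg/L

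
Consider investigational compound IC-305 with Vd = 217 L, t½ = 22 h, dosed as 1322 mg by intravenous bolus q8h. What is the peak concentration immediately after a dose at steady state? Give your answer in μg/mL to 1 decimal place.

τ/t½ = 8/22 ≈ 0.36364, so fraction remaining f = (1/2)^(8/22) ≈ 0.7772.
At steady state, accumulation factor R = 1/(1 − e^(−kτ)) ≈ 4.4883.
Each bolus raises the concentration by D/Vd = 1322/217 ≈ 6.092 μg/mL.
Steady-state peak Cmax,ss = C₀·R ≈ 6.092 × 4.4883 ≈ 27.343 μg/mL.

27.3 μg/mL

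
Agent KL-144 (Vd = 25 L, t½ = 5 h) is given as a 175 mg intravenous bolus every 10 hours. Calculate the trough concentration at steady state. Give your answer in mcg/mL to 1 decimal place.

The dosing interval is 2 half-lives, so f = 2^(−2) = 0.25.
At steady state, R = 1/(1 − 0.25) = 4/3.
Single-dose peak C₀ = D/Vd = 175/25 = 7 mcg/mL.
Steady-state peak Cmax,ss = C₀·R = 7 × 4/3 ≈ 9.333 mcg/mL.
Steady-state trough Cmin,ss = Cmax,ss·f ≈ 9.333 × 0.25 ≈ 2.333 mcg/mL.

2.3 mcg/mL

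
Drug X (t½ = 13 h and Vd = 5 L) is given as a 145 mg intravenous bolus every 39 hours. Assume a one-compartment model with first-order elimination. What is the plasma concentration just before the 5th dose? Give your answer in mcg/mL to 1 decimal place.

f = (1/2)^(τ/t½) = (1/2)^(39/13) ≈ 0.1250.
C₀ = D/Vd = 145/5 ≈ 29.000 mcg/mL.
Before the 5th dose, 4 doses have been given. Superposition: Cmin = C₀·(f + f² + … + f^4).
≈ 29.000 × (0.1250 + 0.0156 + 0.0020 + 0.0002) ≈ 29.000 × 0.1428 ≈ 4.141 mcg/mL.

4.1 mcg/mL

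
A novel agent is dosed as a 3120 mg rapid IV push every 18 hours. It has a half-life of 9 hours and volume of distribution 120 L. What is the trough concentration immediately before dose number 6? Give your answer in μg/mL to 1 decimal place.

8.7 μg/mL

f = (1/2)^(τ/t½) = (1/2)^(18/9) ≈ 0.2500.
C₀ = D/Vd = 3120/120 ≈ 26.000 μg/mL.
Before the 6th dose, 5 doses have been given. Superposition: Cmin = C₀·(f + f² + … + f^5).
≈ 26.000 × (0.2500 + 0.0625 + 0.0156 + 0.0039 + 0.0010) ≈ 26.000 × 0.3330 ≈ 8.658 μg/mL.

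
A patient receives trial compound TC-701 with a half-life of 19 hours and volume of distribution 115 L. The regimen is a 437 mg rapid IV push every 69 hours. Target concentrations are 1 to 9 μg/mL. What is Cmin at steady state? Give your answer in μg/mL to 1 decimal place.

0.3 μg/mL

Over one 69-h interval, 69/19 ≈ 3.6316 half-lives elapse, leaving f ≈ 0.0807 of each dose.
Single-dose peak C₀ = D/Vd = 437/115 ≈ 3.800 μg/mL.
Steady-state trough Cmin,ss = C₀·f/(1−f) ≈ 3.800 × 0.0807/0.9193 ≈ 0.334 μg/mL.
Trough 0.3 μg/mL vs MEC 1 μg/mL: subtherapeutic.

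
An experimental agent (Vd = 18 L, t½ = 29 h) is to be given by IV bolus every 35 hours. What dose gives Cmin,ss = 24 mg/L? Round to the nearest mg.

565 mg

τ/t½ = 35/29 ≈ 1.2069, so f = (1/2)^(35/29) ≈ 0.433199.
Cmin,ss = (D/Vd)·f/(1−f), so D = Cmin,ss·Vd·(1−f)/f.
D = 24 × 18 × (1−f)/f ≈ 24 × 18 × 1.30841 ≈ 565.23 mg.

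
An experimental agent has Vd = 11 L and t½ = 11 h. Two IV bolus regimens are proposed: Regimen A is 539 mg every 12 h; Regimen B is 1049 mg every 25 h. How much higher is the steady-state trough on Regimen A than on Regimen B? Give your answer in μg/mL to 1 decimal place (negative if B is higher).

18.5 μg/mL

Regimen A: f = (1/2)^(12/11) ≈ 0.4695; Cmin,ss = (539/11)·f/(1−f) ≈ 43.366 μg/mL.
Regimen B: f = (1/2)^(25/11) ≈ 0.2069; Cmin,ss = (1049/11)·f/(1−f) ≈ 24.878 μg/mL.
Difference ≈ 43.366 − 24.878 ≈ 18.488 μg/mL.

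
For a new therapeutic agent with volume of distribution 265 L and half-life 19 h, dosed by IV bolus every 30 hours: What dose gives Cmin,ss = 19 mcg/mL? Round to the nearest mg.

τ/t½ = 30/19 ≈ 1.5789, so f = (1/2)^(30/19) ≈ 0.334726.
Cmin,ss = (D/Vd)·f/(1−f), so D = Cmin,ss·Vd·(1−f)/f.
D = 19 × 265 × (1−f)/f ≈ 19 × 265 × 1.98752 ≈ 10007.16 mg.

10007 mg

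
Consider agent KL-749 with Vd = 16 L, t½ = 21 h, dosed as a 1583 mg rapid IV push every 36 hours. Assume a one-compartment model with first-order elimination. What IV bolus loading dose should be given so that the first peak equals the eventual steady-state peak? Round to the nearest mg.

2277 mg

f = (1/2)^(36/21) ≈ 0.304753; accumulation ratio R = 1/(1−f) ≈ 1.43834.
Loading dose to hit Cmax,ss on first dose: D_load = D_maint·R ≈ 1583 × 1.43834 ≈ 2276.89 mg.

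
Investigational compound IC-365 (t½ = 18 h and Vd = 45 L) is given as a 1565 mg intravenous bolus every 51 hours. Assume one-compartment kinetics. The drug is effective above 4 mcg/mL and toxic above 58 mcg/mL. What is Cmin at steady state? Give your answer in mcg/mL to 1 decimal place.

k = ln2/t½ = ln2/18 ≈ 0.038508 h⁻¹; fraction remaining f = e^(−kτ) = e^(−0.038508×51) ≈ 0.1403.
Each bolus raises the concentration by D/Vd = 1565/45 ≈ 34.778 mcg/mL.
Steady-state trough Cmin,ss = C₀·f/(1−f) ≈ 34.778 × 0.1403/0.8597 ≈ 5.676 mcg/mL.
Trough 5.7 mcg/mL vs MEC 4 mcg/mL: adequate.

5.7 mcg/mL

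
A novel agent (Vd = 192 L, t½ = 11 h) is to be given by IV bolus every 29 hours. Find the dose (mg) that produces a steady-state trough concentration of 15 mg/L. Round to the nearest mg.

τ/t½ = 29/11 ≈ 2.6364, so f = (1/2)^(29/11) ≈ 0.160833.
Cmin,ss = (D/Vd)·f/(1−f), so D = Cmin,ss·Vd·(1−f)/f.
D = 15 × 192 × (1−f)/f ≈ 15 × 192 × 5.21763 ≈ 15026.77 mg.

15027 mg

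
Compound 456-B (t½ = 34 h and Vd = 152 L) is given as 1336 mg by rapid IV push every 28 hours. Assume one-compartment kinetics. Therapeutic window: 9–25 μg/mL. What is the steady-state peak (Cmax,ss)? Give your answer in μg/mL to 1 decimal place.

τ/t½ = 28/34 ≈ 0.82353, so fraction remaining f = (1/2)^(28/34) ≈ 0.5651.
Accumulation ratio R = 1/(1 − f) ≈ 1/0.4349 ≈ 2.2994.
Single-dose peak C₀ = D/Vd = 1336/152 ≈ 8.789 μg/mL.
Steady-state peak Cmax,ss = C₀·R ≈ 8.789 × 2.2994 ≈ 20.209 μg/mL.
Peak 20.2 μg/mL vs MTC 25 μg/mL: below toxic threshold.

20.2 μg/mL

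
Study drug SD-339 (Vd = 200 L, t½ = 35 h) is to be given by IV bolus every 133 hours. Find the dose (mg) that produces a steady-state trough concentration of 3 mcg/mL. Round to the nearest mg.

τ/t½ = 133/35 ≈ 3.8, so f = (1/2)^(133/35) ≈ 0.071794.
Cmin,ss = (D/Vd)·f/(1−f), so D = Cmin,ss·Vd·(1−f)/f.
D = 3 × 200 × (1−f)/f ≈ 3 × 200 × 12.92874 ≈ 7757.24 mg.

7757 mg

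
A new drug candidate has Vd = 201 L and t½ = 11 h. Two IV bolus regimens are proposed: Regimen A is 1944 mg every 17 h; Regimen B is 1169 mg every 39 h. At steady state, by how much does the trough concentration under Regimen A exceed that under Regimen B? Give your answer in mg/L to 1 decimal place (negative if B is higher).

Regimen A: f = (1/2)^(17/11) ≈ 0.3426; Cmin,ss = (1944/201)·f/(1−f) ≈ 5.040 mg/L.
Regimen B: f = (1/2)^(39/11) ≈ 0.0856; Cmin,ss = (1169/201)·f/(1−f) ≈ 0.544 mg/L.
Difference ≈ 5.040 − 0.544 ≈ 4.496 mg/L.

4.5 mg/L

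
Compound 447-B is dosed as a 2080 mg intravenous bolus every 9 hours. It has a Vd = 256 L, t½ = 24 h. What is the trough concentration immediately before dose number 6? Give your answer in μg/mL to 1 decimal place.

19.9 μg/mL

f = (1/2)^(τ/t½) = (1/2)^(9/24) ≈ 0.7711.
C₀ = D/Vd = 2080/256 ≈ 8.125 μg/mL.
Before the 6th dose, 5 doses have been given. Superposition: Cmin = C₀·(f + f² + … + f^5).
≈ 8.125 × (0.7711 + 0.5946 + 0.4585 + 0.3535 + 0.2726) ≈ 8.125 × 2.4503 ≈ 19.909 μg/mL.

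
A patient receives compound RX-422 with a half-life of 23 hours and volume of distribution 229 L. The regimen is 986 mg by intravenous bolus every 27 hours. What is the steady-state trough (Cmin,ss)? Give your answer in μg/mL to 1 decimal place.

3.4 μg/mL

τ/t½ = 27/23 ≈ 1.1739, so fraction remaining f = (1/2)^(27/23) ≈ 0.4432.
At steady state, accumulation factor R = 1/(1 − e^(−kτ)) ≈ 1.7960.
Each bolus raises the concentration by D/Vd = 986/229 ≈ 4.306 μg/mL.
Steady-state peak Cmax,ss = C₀·R ≈ 4.306 × 1.7960 ≈ 7.734 μg/mL.
One interval later, Cmin,ss = Cmax,ss·e^(−kτ) ≈ 7.734 × 0.4432 ≈ 3.428 μg/mL.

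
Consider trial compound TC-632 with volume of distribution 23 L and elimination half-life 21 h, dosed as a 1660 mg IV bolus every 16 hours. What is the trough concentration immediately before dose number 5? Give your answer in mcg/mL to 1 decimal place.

f = (1/2)^(τ/t½) = (1/2)^(16/21) ≈ 0.5897.
C₀ = D/Vd = 1660/23 ≈ 72.174 mcg/mL.
Before the 5th dose, 4 doses have been given. Superposition: Cmin = C₀·(f + f² + … + f^4).
≈ 72.174 × (0.5897 + 0.3477 + 0.2051 + 0.1209) ≈ 72.174 × 1.2634 ≈ 91.185 mcg/mL.

91.2 mcg/mL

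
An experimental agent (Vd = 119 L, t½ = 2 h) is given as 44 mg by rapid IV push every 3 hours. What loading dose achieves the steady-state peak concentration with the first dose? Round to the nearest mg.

68 mg

f = (1/2)^(3/2) ≈ 0.353553; accumulation ratio R = 1/(1−f) ≈ 1.54692.
Loading dose to hit Cmax,ss on first dose: D_load = D_maint·R ≈ 44 × 1.54692 ≈ 68.06 mg.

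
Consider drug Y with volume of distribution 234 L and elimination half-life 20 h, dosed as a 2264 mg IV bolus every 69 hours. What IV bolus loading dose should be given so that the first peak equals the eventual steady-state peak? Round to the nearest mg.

f = (1/2)^(69/20) ≈ 0.091505; accumulation ratio R = 1/(1−f) ≈ 1.10072.
Loading dose to hit Cmax,ss on first dose: D_load = D_maint·R ≈ 2264 × 1.10072 ≈ 2492.03 mg.

2492 mg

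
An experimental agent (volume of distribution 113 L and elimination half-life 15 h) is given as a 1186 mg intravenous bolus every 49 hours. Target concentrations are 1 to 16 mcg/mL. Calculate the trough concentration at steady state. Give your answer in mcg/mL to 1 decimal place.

1.2 mcg/mL

Over one 49-h interval, 49/15 ≈ 3.2667 half-lives elapse, leaving f ≈ 0.1039 of each dose.
Accumulation ratio R = 1/(1 − f) ≈ 1/0.8961 ≈ 1.1159.
Single-dose peak C₀ = D/Vd = 1186/113 ≈ 10.496 mcg/mL.
Cmax,ss = C₀/(1 − f) ≈ 10.496/0.8961 ≈ 11.713 mcg/mL.
Steady-state trough Cmin,ss = Cmax,ss·f ≈ 11.713 × 0.1039 ≈ 1.217 mcg/mL.
Trough 1.2 mcg/mL vs MEC 1 mcg/mL: adequate.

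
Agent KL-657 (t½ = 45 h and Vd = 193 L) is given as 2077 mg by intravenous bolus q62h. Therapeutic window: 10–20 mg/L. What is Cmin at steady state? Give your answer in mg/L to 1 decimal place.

Over one 62-h interval, 62/45 ≈ 1.3778 half-lives elapse, leaving f ≈ 0.3848 of each dose.
Accumulation ratio R = 1/(1 − f) ≈ 1/0.6152 ≈ 1.6255.
Single-dose peak C₀ = D/Vd = 2077/193 ≈ 10.762 mg/L.
Steady-state peak Cmax,ss = C₀·R ≈ 10.762 × 1.6255 ≈ 17.494 mg/L.
Steady-state trough Cmin,ss = Cmax,ss·f ≈ 17.494 × 0.3848 ≈ 6.732 mg/L.
Trough 6.7 mg/L vs MEC 10 mg/L: subtherapeutic.

6.7 mg/L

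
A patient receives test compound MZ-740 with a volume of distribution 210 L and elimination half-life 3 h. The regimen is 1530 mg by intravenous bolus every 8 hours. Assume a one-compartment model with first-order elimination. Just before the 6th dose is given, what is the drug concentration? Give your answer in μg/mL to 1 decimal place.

f = (1/2)^(τ/t½) = (1/2)^(8/3) ≈ 0.1575.
C₀ = D/Vd = 1530/210 ≈ 7.286 μg/mL.
Before the 6th dose, 5 doses have been given. Superposition: Cmin = C₀·(f + f² + … + f^5).
≈ 7.286 × (0.1575 + 0.0248 + 0.0039 + 0.0006 + 0.0001) ≈ 7.286 × 0.1869 ≈ 1.362 μg/mL.

1.4 μg/mL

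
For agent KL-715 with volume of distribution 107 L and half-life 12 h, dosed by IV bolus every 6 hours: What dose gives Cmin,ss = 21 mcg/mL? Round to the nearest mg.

τ/t½ = 6/12 ≈ 0.5, so f = (1/2)^(6/12) ≈ 0.707107.
Cmin,ss = (D/Vd)·f/(1−f), so D = Cmin,ss·Vd·(1−f)/f.
D = 21 × 107 × (1−f)/f ≈ 21 × 107 × 0.41421 ≈ 930.73 mg.

931 mg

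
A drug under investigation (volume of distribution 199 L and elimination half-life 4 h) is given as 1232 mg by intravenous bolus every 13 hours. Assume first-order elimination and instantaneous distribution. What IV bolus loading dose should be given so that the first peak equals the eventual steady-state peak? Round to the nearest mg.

f = (1/2)^(13/4) ≈ 0.105112; accumulation ratio R = 1/(1−f) ≈ 1.11746.
Loading dose to hit Cmax,ss on first dose: D_load = D_maint·R ≈ 1232 × 1.11746 ≈ 1376.71 mg.

1377 mg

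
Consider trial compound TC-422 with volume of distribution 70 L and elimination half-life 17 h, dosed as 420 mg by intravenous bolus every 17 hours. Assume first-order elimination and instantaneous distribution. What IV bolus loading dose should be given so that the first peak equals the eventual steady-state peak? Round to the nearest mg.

840 mg

f = (1/2)^(17/17) ≈ 0.500000; accumulation ratio R = 1/(1−f) ≈ 2.00000.
Loading dose to hit Cmax,ss on first dose: D_load = D_maint·R ≈ 420 × 2.00000 ≈ 840.00 mg.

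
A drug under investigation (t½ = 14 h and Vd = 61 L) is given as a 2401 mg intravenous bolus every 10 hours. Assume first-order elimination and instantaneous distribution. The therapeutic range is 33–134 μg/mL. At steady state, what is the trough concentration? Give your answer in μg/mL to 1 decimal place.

k = ln2/t½ = ln2/14 ≈ 0.049511 h⁻¹; fraction remaining f = e^(−kτ) = e^(−0.049511×10) ≈ 0.6095.
Accumulation ratio R = 1/(1 − f) ≈ 1/0.3905 ≈ 2.5608.
Each bolus raises the concentration by D/Vd = 2401/61 ≈ 39.361 μg/mL.
Steady-state peak Cmax,ss = C₀·R ≈ 39.361 × 2.5608 ≈ 100.796 μg/mL.
One interval later, Cmin,ss = Cmax,ss·e^(−kτ) ≈ 100.796 × 0.6095 ≈ 61.435 μg/mL.
Trough 61.4 μg/mL vs MEC 33 μg/mL: adequate.

61.4 μg/mL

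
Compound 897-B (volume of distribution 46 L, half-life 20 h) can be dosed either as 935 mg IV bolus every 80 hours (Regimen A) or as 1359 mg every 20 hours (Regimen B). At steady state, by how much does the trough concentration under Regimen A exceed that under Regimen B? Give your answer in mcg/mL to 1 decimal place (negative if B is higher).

Regimen A: f = (1/2)^(80/20) ≈ 0.0625; Cmin,ss = (935/46)·f/(1−f) ≈ 1.355 mcg/mL.
Regimen B: f = (1/2)^(20/20) ≈ 0.5000; Cmin,ss = (1359/46)·f/(1−f) ≈ 29.543 mcg/mL.
Difference ≈ 1.355 − 29.543 ≈ -28.188 mcg/mL.

-28.2 mcg/mL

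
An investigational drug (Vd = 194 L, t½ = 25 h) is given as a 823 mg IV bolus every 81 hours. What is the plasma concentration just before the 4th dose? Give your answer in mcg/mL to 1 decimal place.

0.5 mcg/mL

f = (1/2)^(τ/t½) = (1/2)^(81/25) ≈ 0.1058.
C₀ = D/Vd = 823/194 ≈ 4.242 mcg/mL.
Before the 4th dose, 3 doses have been given. Superposition: Cmin = C₀·(f + f² + … + f^3).
≈ 4.242 × (0.1058 + 0.0112 + 0.0012) ≈ 4.242 × 0.1182 ≈ 0.501 mcg/mL.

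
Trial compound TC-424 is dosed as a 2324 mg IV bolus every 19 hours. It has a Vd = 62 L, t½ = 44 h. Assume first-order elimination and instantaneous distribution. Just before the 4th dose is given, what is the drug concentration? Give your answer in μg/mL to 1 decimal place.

63.7 μg/mL

f = (1/2)^(τ/t½) = (1/2)^(19/44) ≈ 0.7413.
C₀ = D/Vd = 2324/62 ≈ 37.484 μg/mL.
Before the 4th dose, 3 doses have been given. Superposition: Cmin = C₀·(f + f² + … + f^3).
≈ 37.484 × (0.7413 + 0.5495 + 0.4074) ≈ 37.484 × 1.6982 ≈ 63.655 μg/mL.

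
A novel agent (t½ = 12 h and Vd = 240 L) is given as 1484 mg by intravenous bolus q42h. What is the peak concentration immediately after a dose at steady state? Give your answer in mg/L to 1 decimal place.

τ/t½ = 42/12 ≈ 3.5, so fraction remaining f = (1/2)^(42/12) ≈ 0.0884.
Accumulation ratio R = 1/(1 − f) ≈ 1/0.9116 ≈ 1.0970.
Single-dose peak C₀ = D/Vd = 1484/240 ≈ 6.183 mg/L.
Steady-state peak Cmax,ss = C₀·R ≈ 6.183 × 1.0970 ≈ 6.783 mg/L.

6.8 mg/L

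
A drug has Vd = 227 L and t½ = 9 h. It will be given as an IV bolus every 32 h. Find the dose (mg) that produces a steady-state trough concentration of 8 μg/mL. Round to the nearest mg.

τ/t½ = 32/9 ≈ 3.5556, so f = (1/2)^(32/9) ≈ 0.085049.
Cmin,ss = (D/Vd)·f/(1−f), so D = Cmin,ss·Vd·(1−f)/f.
D = 8 × 227 × (1−f)/f ≈ 8 × 227 × 10.75793 ≈ 19536.40 mg.

19536 mg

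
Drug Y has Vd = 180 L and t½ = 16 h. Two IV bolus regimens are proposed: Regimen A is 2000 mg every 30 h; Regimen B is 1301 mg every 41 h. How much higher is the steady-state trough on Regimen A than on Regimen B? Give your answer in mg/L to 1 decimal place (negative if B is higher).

2.7 mg/L

Regimen A: f = (1/2)^(30/16) ≈ 0.2726; Cmin,ss = (2000/180)·f/(1−f) ≈ 4.164 mg/L.
Regimen B: f = (1/2)^(41/16) ≈ 0.1693; Cmin,ss = (1301/180)·f/(1−f) ≈ 1.473 mg/L.
Difference ≈ 4.164 − 1.473 ≈ 2.691 mg/L.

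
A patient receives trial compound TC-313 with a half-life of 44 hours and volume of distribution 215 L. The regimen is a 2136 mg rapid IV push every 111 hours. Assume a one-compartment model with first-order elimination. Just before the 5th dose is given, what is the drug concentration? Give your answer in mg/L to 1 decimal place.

2.1 mg/L

f = (1/2)^(τ/t½) = (1/2)^(111/44) ≈ 0.1740.
C₀ = D/Vd = 2136/215 ≈ 9.935 mg/L.
Before the 5th dose, 4 doses have been given. Superposition: Cmin = C₀·(f + f² + … + f^4).
≈ 9.935 × (0.1740 + 0.0303 + 0.0053 + 0.0009) ≈ 9.935 × 0.2105 ≈ 2.091 mg/L.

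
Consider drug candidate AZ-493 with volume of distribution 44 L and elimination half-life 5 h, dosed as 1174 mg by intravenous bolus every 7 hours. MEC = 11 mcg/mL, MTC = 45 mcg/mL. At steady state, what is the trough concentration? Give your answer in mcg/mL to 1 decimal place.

16.3 mcg/mL

k = ln2/t½ = ln2/5 ≈ 0.138629 h⁻¹; fraction remaining f = e^(−kτ) = e^(−0.138629×7) ≈ 0.3789.
Single-dose peak C₀ = D/Vd = 1174/44 ≈ 26.682 mcg/mL.
Steady-state trough Cmin,ss = C₀·f/(1−f) ≈ 26.682 × 0.3789/0.6211 ≈ 16.277 mcg/mL.
Trough 16.3 mcg/mL vs MEC 11 mcg/mL: adequate.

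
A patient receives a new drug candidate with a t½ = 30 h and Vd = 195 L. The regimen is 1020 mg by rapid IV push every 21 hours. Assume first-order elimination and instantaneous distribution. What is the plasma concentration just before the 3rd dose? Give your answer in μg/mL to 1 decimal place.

5.2 μg/mL

f = (1/2)^(τ/t½) = (1/2)^(21/30) ≈ 0.6156.
C₀ = D/Vd = 1020/195 ≈ 5.231 μg/mL.
Before the 3rd dose, 2 doses have been given. Superposition: Cmin = C₀·(f + f²).
≈ 5.231 × (0.6156 + 0.3790) ≈ 5.231 × 0.9946 ≈ 5.203 μg/mL.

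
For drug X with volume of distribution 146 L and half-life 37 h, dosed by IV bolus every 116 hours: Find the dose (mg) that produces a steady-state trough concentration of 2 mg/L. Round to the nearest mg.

2273 mg

τ/t½ = 116/37 ≈ 3.1351, so f = (1/2)^(116/37) ≈ 0.113823.
Cmin,ss = (D/Vd)·f/(1−f), so D = Cmin,ss·Vd·(1−f)/f.
D = 2 × 146 × (1−f)/f ≈ 2 × 146 × 7.78557 ≈ 2273.39 mg.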